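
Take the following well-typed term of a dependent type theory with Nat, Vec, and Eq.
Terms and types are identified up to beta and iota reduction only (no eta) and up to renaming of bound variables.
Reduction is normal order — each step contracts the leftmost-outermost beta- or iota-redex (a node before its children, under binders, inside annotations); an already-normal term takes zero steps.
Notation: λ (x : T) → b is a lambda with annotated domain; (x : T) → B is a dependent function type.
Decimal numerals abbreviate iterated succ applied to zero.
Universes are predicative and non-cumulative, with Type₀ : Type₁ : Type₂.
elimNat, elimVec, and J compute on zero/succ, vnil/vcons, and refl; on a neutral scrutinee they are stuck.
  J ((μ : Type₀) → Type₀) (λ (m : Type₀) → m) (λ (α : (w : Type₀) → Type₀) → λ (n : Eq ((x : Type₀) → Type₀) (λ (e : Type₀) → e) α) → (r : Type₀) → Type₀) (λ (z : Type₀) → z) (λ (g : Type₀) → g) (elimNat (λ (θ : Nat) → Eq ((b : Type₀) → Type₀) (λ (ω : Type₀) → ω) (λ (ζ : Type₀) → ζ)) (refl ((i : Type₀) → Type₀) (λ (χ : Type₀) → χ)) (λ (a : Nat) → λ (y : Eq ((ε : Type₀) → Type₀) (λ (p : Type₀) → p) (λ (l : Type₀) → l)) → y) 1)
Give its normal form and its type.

resulting normal form:
  λ (μ : Type₀) → μ
the term's type:
  (μ : Type₀) → Type₀
observation: the term reaches its normal form after 5 normal-order steps.


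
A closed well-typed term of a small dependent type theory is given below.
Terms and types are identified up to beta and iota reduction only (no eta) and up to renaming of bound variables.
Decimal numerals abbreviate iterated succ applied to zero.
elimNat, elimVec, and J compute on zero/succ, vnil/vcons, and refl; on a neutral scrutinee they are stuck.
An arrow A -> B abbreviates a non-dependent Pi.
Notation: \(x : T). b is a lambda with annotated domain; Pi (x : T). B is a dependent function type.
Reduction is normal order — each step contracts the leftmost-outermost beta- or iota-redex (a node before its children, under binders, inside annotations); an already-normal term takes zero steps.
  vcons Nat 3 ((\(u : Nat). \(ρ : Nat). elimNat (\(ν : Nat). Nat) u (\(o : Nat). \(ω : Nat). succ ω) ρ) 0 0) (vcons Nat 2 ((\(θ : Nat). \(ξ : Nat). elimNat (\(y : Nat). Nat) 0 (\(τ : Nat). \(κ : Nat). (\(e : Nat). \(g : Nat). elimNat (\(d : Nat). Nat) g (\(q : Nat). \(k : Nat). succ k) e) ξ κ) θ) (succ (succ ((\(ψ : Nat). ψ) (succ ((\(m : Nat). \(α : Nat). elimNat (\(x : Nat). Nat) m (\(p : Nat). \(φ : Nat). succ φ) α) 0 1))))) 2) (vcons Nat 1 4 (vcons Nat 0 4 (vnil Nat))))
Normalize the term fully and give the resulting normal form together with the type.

reduced normal form:
  vcons Nat 3 0 (vcons Nat 2 8 (vcons Nat 1 4 (vcons Nat 0 4 (vnil Nat))))
the term's type:
  Vec Nat 4


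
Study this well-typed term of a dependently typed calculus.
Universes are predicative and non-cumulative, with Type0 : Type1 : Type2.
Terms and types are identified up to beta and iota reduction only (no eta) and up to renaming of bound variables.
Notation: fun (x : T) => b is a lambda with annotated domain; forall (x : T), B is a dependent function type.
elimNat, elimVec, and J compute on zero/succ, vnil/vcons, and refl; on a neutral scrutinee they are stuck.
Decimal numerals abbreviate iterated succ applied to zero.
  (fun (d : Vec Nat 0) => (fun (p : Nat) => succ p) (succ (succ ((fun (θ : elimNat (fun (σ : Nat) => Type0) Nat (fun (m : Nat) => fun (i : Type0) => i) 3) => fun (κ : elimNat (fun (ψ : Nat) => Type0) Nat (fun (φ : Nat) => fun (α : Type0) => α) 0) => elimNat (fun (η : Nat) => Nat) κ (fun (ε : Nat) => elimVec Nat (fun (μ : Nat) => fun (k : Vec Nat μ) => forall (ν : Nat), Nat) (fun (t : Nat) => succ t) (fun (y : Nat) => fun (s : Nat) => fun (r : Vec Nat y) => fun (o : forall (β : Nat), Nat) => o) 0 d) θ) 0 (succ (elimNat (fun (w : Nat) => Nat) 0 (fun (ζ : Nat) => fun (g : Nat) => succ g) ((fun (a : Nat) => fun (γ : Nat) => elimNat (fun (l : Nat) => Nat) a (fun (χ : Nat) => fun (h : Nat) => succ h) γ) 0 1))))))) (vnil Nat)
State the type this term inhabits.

type:
  Nat


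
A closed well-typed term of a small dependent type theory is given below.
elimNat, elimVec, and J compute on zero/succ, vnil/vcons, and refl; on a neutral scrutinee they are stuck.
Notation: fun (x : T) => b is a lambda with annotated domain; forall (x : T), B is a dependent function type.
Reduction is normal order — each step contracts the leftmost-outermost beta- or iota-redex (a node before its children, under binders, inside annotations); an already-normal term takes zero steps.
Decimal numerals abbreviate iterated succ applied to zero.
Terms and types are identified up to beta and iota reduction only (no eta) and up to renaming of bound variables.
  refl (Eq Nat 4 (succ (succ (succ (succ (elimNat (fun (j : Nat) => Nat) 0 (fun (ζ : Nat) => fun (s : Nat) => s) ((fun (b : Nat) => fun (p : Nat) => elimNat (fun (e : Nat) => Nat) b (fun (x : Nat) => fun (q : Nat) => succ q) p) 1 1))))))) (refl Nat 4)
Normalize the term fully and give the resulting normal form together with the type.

normal form:
  refl (Eq Nat 4 4) (refl Nat 4)
inferred type:
  Eq (Eq Nat 4 4) (refl Nat 4) (refl Nat 4)
observation: normalization takes exactly 13 steps under the normal-order strategy.


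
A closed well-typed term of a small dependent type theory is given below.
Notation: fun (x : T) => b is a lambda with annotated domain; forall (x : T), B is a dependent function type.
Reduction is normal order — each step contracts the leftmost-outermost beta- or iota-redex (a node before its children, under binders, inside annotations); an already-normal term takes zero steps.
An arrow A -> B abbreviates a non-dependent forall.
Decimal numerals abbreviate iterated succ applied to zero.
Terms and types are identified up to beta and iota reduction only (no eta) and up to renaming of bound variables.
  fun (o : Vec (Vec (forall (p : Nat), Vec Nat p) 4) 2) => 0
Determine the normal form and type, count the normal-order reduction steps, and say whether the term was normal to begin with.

normal form:
  fun (o : Vec (Vec (forall (p : Nat), Vec Nat p) 4) 2) => 0
type:
  Vec (Vec (forall (o : Nat), Vec Nat o) 4) 2 -> Nat
reduction steps (normal order): 0
started in normal form: yes


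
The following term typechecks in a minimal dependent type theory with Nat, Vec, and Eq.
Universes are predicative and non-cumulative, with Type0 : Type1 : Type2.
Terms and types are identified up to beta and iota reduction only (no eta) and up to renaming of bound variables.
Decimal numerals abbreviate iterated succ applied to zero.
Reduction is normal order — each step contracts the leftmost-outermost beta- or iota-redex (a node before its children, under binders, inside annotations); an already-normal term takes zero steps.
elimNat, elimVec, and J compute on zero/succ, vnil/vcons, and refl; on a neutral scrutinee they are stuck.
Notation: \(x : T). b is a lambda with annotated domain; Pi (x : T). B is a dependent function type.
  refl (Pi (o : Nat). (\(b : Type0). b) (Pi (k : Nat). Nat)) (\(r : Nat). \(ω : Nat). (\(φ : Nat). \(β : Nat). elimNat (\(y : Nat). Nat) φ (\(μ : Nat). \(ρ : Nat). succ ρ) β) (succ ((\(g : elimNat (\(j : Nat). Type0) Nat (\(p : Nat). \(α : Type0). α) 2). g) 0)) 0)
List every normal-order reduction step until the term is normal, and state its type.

reduction (normal order):
  refl (Pi (o : Nat). (\(b : Type0). b) (Pi (k : Nat). Nat)) (\(r : Nat). \(ω : Nat). (\(φ : Nat). \(β : Nat). elimNat (\(y : Nat). Nat) φ (\(μ : Nat). \(ρ : Nat). succ ρ) β) (succ ((\(g : elimNat (\(j : Nat). Type0) Nat (\(p : Nat). \(α : Type0). α) 2). g) 0)) 0)
  ~> refl (Pi (o : Nat). Pi (b : Nat). Nat) (\(k : Nat). \(r : Nat). (\(ω : Nat). \(φ : Nat). elimNat (\(β : Nat). Nat) ω (\(y : Nat). \(μ : Nat). succ μ) φ) (succ ((\(ρ : elimNat (\(g : Nat). Type0) Nat (\(j : Nat). \(p : Type0). p) 2). ρ) 0)) 0)
  ~> refl (Pi (o : Nat). Pi (b : Nat). Nat) (\(k : Nat). \(r : Nat). (\(ω : Nat). elimNat (\(φ : Nat). Nat) (succ ((\(β : elimNat (\(y : Nat). Type0) Nat (\(μ : Nat). \(ρ : Type0). ρ) 2). β) 0)) (\(g : Nat). \(j : Nat). succ j) ω) 0)
  ~> refl (Pi (o : Nat). Pi (b : Nat). Nat) (\(k : Nat). \(r : Nat). elimNat (\(ω : Nat). Nat) (succ ((\(φ : elimNat (\(β : Nat). Type0) Nat (\(y : Nat). \(μ : Type0). μ) 2). φ) 0)) (\(ρ : Nat). \(g : Nat). succ g) 0)
  ~> refl (Pi (o : Nat). Pi (b : Nat). Nat) (\(k : Nat). \(r : Nat). succ ((\(ω : elimNat (\(φ : Nat). Type0) Nat (\(β : Nat). \(y : Type0). y) 2). ω) 0))
  ~> refl (Pi (o : Nat). Pi (b : Nat). Nat) (\(k : Nat). \(r : Nat). 1)
inferred type:
  Eq (Pi (o : Nat). Pi (b : Nat). Nat) (\(k : Nat). \(r : Nat). 1) (\(ω : Nat). \(φ : Nat). 1)


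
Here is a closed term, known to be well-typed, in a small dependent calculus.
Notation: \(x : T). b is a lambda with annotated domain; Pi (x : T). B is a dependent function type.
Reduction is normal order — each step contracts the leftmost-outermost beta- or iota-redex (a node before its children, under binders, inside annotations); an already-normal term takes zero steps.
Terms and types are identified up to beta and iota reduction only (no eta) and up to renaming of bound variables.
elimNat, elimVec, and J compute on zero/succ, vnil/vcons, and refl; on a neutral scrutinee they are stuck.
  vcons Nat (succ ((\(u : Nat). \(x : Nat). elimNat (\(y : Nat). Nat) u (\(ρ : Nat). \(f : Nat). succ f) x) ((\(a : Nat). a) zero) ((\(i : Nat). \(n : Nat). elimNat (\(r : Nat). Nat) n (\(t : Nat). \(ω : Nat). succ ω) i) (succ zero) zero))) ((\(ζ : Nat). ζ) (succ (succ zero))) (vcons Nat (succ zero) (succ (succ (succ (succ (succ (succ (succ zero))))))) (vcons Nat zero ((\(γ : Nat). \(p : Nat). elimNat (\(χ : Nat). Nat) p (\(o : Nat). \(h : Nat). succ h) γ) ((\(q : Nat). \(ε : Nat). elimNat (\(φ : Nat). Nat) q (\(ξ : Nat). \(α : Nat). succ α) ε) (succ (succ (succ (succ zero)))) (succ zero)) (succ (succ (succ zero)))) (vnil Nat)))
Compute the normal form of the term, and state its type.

normal form:
  vcons Nat (succ (succ zero)) (succ (succ zero)) (vcons Nat (succ zero) (succ (succ (succ (succ (succ (succ (succ zero))))))) (vcons Nat zero (succ (succ (succ (succ (succ (succ (succ (succ zero)))))))) (vnil Nat)))
type:
  Vec Nat (succ (succ (succ zero)))
observation: the leftmost-outermost redex is a beta-redex, and normalization takes 38 steps.


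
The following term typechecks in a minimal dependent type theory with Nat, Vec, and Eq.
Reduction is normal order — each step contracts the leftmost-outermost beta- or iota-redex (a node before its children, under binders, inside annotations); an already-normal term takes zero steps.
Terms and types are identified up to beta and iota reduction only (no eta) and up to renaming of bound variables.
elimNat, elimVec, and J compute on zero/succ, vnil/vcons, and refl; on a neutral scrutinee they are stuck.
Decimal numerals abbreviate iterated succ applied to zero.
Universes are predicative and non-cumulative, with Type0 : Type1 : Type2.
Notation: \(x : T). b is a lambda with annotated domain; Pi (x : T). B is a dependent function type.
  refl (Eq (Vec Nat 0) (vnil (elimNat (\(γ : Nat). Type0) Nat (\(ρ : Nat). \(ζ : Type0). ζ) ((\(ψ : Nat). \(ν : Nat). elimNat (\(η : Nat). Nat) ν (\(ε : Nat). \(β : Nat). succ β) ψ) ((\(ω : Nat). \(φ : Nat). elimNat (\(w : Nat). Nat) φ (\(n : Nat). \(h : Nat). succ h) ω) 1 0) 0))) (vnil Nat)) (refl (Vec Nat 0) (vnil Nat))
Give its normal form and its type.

resulting normal form:
  refl (Eq (Vec Nat 0) (vnil Nat) (vnil Nat)) (refl (Vec Nat 0) (vnil Nat))
the term's type:
  Eq (Eq (Vec Nat 0) (vnil Nat) (vnil Nat)) (refl (Vec Nat 0) (vnil Nat)) (refl (Vec Nat 0) (vnil Nat))
observation: the first redex contracted is a beta-redex; the normal form is reached in 16 normal-order steps.


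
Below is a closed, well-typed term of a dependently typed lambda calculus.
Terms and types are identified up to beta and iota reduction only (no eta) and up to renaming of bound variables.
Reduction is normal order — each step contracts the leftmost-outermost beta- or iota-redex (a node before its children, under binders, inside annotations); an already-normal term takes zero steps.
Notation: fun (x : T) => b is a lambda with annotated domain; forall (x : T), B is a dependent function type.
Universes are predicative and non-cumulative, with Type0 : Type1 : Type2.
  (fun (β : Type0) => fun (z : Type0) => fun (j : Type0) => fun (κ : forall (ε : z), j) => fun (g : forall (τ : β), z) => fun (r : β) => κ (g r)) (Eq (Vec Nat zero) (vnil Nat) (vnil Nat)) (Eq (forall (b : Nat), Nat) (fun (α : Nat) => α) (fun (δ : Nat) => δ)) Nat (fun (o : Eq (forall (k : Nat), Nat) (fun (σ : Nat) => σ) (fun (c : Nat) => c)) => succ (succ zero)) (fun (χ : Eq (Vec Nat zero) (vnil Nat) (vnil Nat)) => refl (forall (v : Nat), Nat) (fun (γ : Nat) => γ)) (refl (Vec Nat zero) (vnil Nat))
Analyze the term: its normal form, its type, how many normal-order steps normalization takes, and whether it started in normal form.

normal form:
  succ (succ zero)
type:
  Nat
reduction steps (normal order): 7
started in normal form: no
first contracted redex: a beta-redex


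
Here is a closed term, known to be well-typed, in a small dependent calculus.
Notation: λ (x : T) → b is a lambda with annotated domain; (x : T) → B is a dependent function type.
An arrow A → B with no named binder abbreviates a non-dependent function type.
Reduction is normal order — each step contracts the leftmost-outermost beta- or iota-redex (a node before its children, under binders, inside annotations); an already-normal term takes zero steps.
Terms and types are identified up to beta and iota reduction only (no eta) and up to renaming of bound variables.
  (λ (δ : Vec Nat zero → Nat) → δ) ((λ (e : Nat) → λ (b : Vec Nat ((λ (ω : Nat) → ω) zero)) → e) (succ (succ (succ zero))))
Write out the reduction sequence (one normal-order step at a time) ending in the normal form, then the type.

normal-order reduction sequence:
  (λ (δ : Vec Nat zero → Nat) → δ) ((λ (e : Nat) → λ (b : Vec Nat ((λ (ω : Nat) → ω) zero)) → e) (succ (succ (succ zero))))
  ~> (λ (δ : Nat) → λ (e : Vec Nat ((λ (b : Nat) → b) zero)) → δ) (succ (succ (succ zero)))
  ~> λ (δ : Vec Nat ((λ (e : Nat) → e) zero)) → succ (succ (succ zero))
  ~> λ (δ : Vec Nat zero) → succ (succ (succ zero))
type:
  Vec Nat zero → Nat


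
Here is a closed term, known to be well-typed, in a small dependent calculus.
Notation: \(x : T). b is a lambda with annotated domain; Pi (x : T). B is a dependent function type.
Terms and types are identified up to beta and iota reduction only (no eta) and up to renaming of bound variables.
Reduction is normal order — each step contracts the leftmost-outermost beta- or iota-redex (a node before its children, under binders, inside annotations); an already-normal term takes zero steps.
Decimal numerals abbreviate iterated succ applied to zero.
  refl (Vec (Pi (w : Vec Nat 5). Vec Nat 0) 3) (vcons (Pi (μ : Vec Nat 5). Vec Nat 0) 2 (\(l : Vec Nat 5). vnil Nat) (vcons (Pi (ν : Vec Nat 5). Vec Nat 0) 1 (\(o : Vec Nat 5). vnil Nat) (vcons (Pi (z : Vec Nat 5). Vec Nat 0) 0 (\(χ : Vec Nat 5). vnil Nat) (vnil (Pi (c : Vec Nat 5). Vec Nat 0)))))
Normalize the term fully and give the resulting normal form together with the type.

normal form:
  refl (Vec (Pi (w : Vec Nat 5). Vec Nat 0) 3) (vcons (Pi (μ : Vec Nat 5). Vec Nat 0) 2 (\(l : Vec Nat 5). vnil Nat) (vcons (Pi (ν : Vec Nat 5). Vec Nat 0) 1 (\(o : Vec Nat 5). vnil Nat) (vcons (Pi (z : Vec Nat 5). Vec Nat 0) 0 (\(χ : Vec Nat 5). vnil Nat) (vnil (Pi (c : Vec Nat 5). Vec Nat 0)))))
the term's type:
  Eq (Vec (Pi (w : Vec Nat 5). Vec Nat 0) 3) (vcons (Pi (μ : Vec Nat 5). Vec Nat 0) 2 (\(l : Vec Nat 5). vnil Nat) (vcons (Pi (ν : Vec Nat 5). Vec Nat 0) 1 (\(o : Vec Nat 5). vnil Nat) (vcons (Pi (z : Vec Nat 5). Vec Nat 0) 0 (\(χ : Vec Nat 5). vnil Nat) (vnil (Pi (c : Vec Nat 5). Vec Nat 0))))) (vcons (Pi (y : Vec Nat 5). Vec Nat 0) 2 (\(δ : Vec Nat 5). vnil Nat) (vcons (Pi (ω : Vec Nat 5). Vec Nat 0) 1 (\(η : Vec Nat 5). vnil Nat) (vcons (Pi (n : Vec Nat 5). Vec Nat 0) 0 (\(e : Vec Nat 5). vnil Nat) (vnil (Pi (v : Vec Nat 5). Vec Nat 0)))))
observation: no redex remains anywhere in the term; it is its own normal form.


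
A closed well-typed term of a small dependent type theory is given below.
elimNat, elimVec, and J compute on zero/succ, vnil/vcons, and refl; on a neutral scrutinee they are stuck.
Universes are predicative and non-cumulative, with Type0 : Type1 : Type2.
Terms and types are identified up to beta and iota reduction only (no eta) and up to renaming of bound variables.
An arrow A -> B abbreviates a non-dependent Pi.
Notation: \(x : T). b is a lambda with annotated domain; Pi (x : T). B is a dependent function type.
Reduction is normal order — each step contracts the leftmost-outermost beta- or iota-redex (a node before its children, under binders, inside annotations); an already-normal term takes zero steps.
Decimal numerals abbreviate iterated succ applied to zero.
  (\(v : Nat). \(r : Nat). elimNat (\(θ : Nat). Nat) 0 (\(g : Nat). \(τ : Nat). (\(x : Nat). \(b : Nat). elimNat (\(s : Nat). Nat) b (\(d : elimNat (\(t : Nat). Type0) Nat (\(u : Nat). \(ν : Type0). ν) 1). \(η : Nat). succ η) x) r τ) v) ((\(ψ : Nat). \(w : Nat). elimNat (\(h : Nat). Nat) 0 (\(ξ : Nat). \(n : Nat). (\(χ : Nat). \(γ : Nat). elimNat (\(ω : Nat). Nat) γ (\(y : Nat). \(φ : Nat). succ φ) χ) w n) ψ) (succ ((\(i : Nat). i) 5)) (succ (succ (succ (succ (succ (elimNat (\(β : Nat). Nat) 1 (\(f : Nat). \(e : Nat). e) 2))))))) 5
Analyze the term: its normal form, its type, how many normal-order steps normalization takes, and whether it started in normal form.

resulting normal form:
  180
the term's type:
  Nat
normal-order step count: 207
started in normal form: no
first redex: a beta-redex


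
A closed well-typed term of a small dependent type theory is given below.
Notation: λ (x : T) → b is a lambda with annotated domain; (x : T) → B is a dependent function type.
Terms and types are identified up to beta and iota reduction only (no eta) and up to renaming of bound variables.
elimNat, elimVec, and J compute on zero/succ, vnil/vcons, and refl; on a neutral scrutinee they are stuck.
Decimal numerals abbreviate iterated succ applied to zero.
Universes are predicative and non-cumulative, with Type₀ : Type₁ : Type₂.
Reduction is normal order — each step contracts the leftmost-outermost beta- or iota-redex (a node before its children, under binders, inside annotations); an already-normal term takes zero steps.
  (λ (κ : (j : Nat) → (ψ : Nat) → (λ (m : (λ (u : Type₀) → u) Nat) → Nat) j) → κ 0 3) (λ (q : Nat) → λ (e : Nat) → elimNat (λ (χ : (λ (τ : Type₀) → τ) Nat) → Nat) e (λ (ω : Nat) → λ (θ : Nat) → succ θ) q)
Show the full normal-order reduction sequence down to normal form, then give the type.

reduction (normal order):
  (λ (κ : (j : Nat) → (ψ : Nat) → (λ (m : (λ (u : Type₀) → u) Nat) → Nat) j) → κ 0 3) (λ (q : Nat) → λ (e : Nat) → elimNat (λ (χ : (λ (τ : Type₀) → τ) Nat) → Nat) e (λ (ω : Nat) → λ (θ : Nat) → succ θ) q)
  ~> (λ (κ : Nat) → λ (j : Nat) → elimNat (λ (ψ : (λ (m : Type₀) → m) Nat) → Nat) j (λ (u : Nat) → λ (q : Nat) → succ q) κ) 0 3
  ~> (λ (κ : Nat) → elimNat (λ (j : (λ (ψ : Type₀) → ψ) Nat) → Nat) κ (λ (m : Nat) → λ (u : Nat) → succ u) 0) 3
  ~> elimNat (λ (κ : (λ (j : Type₀) → j) Nat) → Nat) 3 (λ (ψ : Nat) → λ (m : Nat) → succ m) 0
  ~> 3
type:
  Nat


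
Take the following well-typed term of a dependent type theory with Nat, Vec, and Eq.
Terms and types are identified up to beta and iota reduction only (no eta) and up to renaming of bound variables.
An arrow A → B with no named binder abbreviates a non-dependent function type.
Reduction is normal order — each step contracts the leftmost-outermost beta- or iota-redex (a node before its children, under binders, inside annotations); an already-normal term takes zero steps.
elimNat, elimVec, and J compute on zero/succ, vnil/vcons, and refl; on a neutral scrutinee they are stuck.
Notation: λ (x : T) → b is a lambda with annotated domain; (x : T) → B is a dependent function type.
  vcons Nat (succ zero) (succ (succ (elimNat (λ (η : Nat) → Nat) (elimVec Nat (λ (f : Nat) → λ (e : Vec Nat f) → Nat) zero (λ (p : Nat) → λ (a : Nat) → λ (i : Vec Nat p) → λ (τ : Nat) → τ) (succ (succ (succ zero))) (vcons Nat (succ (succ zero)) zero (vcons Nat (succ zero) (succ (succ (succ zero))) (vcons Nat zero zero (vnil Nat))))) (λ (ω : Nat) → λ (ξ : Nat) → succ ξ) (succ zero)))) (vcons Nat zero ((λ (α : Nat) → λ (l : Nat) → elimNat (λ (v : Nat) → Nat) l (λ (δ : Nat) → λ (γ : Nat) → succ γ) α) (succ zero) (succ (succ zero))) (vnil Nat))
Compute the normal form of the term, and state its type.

normal form:
  vcons Nat (succ zero) (succ (succ (succ zero))) (vcons Nat zero (succ (succ (succ zero))) (vnil Nat))
the term's type:
  Vec Nat (succ (succ zero))
observation: 26 normal-order steps separate the term from its normal form.


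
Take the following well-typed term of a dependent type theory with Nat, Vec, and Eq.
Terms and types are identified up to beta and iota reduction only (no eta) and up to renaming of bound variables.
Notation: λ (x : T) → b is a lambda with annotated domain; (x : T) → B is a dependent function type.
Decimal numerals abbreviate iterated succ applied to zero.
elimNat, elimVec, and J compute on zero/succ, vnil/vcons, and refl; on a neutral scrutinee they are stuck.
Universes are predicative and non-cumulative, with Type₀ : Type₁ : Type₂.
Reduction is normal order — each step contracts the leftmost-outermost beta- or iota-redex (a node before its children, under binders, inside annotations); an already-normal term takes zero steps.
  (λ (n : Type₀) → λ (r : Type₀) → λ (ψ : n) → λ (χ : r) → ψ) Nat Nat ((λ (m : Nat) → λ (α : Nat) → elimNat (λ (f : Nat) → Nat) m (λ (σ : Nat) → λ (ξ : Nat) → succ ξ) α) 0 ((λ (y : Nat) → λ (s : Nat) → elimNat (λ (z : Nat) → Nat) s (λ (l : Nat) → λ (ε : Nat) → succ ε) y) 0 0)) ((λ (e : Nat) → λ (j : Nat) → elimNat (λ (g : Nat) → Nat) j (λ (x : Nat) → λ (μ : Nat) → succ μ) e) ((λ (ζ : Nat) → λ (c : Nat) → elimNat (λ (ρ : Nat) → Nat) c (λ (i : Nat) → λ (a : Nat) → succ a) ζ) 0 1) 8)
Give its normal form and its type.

resulting normal form:
  0
inferred type:
  Nat
observation: the first redex contracted is a beta-redex; the normal form is reached in 10 normal-order steps.


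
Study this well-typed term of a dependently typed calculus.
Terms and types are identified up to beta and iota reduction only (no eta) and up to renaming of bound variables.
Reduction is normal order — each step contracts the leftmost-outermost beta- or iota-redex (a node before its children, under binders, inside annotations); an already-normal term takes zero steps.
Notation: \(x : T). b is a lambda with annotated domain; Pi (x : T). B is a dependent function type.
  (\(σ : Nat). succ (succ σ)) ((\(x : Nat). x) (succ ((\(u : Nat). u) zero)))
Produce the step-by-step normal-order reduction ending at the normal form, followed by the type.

normal-order reduction:
  (\(σ : Nat). succ (succ σ)) ((\(x : Nat). x) (succ ((\(u : Nat). u) zero)))
  ~> succ (succ ((\(σ : Nat). σ) (succ ((\(x : Nat). x) zero))))
  ~> succ (succ (succ ((\(σ : Nat). σ) zero)))
  ~> succ (succ (succ zero))
inferred type:
  Nat


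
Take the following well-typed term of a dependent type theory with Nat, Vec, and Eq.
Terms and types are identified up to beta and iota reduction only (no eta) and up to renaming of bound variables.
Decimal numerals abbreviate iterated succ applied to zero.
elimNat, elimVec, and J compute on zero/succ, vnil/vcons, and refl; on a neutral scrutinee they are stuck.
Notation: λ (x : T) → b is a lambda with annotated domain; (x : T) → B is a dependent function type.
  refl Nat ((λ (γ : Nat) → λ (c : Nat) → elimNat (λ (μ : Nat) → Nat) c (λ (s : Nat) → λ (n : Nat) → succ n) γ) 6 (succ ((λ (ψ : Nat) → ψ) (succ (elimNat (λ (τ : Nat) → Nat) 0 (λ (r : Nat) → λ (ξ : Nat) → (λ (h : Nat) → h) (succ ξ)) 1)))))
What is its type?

type:
  Eq Nat 9 9


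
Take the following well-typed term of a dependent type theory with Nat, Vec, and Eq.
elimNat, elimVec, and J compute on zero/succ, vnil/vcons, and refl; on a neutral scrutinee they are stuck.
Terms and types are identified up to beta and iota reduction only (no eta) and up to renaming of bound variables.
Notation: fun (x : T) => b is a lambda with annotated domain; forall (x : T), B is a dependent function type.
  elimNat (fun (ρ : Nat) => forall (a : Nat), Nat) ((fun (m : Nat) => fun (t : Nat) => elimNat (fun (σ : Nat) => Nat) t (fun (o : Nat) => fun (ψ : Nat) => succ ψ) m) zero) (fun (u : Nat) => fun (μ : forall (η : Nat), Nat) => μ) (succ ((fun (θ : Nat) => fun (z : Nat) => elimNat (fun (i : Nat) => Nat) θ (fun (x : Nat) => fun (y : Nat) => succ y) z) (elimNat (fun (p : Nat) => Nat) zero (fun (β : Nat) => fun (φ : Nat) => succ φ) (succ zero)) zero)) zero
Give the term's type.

type:
  Nat


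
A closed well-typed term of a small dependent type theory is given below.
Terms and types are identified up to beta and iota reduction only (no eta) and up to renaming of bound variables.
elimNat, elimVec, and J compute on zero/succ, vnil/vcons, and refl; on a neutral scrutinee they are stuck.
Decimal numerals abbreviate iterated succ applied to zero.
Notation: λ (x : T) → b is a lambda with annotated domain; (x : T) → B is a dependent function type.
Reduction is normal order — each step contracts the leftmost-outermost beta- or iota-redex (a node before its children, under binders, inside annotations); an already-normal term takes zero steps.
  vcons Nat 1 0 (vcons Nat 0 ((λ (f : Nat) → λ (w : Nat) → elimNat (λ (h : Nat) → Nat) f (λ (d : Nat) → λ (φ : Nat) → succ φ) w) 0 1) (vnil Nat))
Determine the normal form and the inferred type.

resulting normal form:
  vcons Nat 1 0 (vcons Nat 0 1 (vnil Nat))
type:
  Vec Nat 2


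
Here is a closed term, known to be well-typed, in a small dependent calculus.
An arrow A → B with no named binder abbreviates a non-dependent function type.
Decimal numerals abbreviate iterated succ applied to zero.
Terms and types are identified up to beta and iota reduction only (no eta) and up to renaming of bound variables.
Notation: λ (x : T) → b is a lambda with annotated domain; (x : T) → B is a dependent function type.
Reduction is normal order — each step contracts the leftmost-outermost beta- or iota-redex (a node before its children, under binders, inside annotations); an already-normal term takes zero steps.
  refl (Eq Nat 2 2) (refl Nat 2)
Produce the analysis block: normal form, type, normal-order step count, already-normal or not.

resulting normal form:
  refl (Eq Nat 2 2) (refl Nat 2)
inferred type:
  Eq (Eq Nat 2 2) (refl Nat 2) (refl Nat 2)
normal-order step count: 0
term was already normal: yes


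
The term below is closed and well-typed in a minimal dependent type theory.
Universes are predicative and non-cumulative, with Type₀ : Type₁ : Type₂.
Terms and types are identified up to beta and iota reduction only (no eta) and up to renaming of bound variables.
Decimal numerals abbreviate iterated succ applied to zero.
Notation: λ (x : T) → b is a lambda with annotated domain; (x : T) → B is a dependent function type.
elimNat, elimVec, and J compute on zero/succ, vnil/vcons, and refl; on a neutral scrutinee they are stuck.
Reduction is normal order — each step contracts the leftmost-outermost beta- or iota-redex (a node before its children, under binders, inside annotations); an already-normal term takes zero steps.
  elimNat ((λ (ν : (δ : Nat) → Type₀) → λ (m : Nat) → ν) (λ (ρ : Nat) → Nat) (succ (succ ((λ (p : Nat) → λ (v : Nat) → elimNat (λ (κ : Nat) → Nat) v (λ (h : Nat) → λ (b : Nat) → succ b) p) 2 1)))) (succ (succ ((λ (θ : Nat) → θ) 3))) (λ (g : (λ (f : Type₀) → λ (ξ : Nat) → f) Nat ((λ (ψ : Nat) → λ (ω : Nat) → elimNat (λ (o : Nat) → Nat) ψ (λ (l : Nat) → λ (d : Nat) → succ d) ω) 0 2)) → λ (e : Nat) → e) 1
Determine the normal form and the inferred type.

resulting normal form:
  5
inferred type:
  Nat
observation: 5 normal-order steps normalize the term, beginning with an elimNat iota-redex.


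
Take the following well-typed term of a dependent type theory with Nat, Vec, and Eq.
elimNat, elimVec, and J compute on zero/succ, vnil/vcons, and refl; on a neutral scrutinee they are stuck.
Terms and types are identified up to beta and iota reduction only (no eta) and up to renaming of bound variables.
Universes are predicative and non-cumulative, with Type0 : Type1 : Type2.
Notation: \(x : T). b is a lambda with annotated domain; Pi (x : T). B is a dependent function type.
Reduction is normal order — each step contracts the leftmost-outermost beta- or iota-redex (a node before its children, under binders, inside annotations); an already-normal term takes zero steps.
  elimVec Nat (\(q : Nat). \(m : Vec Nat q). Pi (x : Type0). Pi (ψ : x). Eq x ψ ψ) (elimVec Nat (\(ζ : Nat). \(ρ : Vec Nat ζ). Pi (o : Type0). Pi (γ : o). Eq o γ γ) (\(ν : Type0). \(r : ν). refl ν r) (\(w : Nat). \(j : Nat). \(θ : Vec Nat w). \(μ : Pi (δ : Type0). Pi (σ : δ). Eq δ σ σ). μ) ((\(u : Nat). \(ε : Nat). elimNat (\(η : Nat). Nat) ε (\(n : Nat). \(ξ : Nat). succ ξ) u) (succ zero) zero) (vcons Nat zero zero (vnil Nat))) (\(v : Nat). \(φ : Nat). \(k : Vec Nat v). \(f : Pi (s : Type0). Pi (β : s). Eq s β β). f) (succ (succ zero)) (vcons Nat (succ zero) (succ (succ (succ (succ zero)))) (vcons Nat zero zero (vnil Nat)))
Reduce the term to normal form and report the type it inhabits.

normal form:
  \(q : Type0). \(m : q). refl q m
type:
  Pi (q : Type0). Pi (m : q). Eq q m m
observation: reduction starts at an elimVec iota-redex, and 17 normal-order steps reach the normal form.


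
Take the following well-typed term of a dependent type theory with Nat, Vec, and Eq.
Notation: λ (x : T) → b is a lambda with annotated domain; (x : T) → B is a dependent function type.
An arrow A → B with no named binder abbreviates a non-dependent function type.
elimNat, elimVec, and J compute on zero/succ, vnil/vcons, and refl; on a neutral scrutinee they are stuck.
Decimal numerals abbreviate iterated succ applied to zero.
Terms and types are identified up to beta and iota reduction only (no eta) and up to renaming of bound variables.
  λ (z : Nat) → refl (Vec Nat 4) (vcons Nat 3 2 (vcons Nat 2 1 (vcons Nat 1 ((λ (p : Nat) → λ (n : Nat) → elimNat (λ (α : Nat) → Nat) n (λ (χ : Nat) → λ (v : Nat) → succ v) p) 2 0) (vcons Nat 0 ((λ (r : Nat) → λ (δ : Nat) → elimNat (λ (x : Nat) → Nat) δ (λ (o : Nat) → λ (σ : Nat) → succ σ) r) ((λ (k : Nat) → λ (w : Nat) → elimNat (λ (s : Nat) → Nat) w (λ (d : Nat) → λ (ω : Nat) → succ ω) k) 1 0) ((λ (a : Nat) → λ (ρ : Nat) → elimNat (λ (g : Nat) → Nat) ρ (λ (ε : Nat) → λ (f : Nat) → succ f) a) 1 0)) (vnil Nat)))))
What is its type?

the term's type:
  Nat → Eq (Vec Nat 4) (vcons Nat 3 2 (vcons Nat 2 1 (vcons Nat 1 2 (vcons Nat 0 2 (vnil Nat))))) (vcons Nat 3 2 (vcons Nat 2 1 (vcons Nat 1 2 (vcons Nat 0 2 (vnil Nat)))))


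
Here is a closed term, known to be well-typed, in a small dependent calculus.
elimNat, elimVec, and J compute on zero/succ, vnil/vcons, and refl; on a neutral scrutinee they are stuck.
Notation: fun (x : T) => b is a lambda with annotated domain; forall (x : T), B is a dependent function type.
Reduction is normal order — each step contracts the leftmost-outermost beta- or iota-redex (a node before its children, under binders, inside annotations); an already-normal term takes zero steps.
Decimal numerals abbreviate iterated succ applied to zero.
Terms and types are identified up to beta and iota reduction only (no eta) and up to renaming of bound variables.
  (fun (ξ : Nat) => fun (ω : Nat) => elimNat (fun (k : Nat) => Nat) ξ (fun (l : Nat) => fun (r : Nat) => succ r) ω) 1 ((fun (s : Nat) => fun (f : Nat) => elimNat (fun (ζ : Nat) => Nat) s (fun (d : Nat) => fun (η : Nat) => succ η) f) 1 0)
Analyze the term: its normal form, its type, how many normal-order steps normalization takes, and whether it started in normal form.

normal form:
  2
type:
  Nat
reduction steps (normal order): 9
term was already normal: no
first contracted redex: a beta-redex


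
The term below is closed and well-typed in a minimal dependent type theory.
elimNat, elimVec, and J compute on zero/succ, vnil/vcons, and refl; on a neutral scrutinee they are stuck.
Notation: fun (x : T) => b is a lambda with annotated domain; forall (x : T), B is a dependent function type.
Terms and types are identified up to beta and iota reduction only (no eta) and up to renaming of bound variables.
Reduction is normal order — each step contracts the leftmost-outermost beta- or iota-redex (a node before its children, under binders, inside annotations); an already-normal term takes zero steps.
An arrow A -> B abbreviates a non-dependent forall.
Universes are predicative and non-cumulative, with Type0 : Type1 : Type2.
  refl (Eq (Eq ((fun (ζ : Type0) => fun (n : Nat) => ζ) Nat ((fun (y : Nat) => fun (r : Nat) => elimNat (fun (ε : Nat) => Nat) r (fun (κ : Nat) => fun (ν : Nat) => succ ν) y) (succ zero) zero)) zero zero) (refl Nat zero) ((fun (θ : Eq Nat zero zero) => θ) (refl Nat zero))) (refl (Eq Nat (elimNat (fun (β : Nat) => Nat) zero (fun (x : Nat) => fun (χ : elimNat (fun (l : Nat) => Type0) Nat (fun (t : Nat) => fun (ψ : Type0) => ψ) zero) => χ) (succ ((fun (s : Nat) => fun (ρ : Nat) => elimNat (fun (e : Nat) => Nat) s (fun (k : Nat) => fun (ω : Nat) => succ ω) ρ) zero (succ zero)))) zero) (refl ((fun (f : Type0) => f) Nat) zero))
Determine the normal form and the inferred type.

normal form:
  refl (Eq (Eq Nat zero zero) (refl Nat zero) (refl Nat zero)) (refl (Eq Nat zero zero) (refl Nat zero))
inferred type:
  Eq (Eq (Eq Nat zero zero) (refl Nat zero) (refl Nat zero)) (refl (Eq Nat zero zero) (refl Nat zero)) (refl (Eq Nat zero zero) (refl Nat zero))
observation: contracting a beta-redex first, the term normalizes in 18 steps.


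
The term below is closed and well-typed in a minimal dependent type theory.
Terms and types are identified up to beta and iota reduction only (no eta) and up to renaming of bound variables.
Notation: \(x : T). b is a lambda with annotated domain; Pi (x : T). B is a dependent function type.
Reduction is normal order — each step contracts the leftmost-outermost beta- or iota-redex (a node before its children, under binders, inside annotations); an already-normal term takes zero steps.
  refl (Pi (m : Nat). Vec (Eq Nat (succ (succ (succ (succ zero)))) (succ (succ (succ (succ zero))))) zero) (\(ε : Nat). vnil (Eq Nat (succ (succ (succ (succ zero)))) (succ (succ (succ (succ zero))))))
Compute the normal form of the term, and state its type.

resulting normal form:
  refl (Pi (m : Nat). Vec (Eq Nat (succ (succ (succ (succ zero)))) (succ (succ (succ (succ zero))))) zero) (\(ε : Nat). vnil (Eq Nat (succ (succ (succ (succ zero)))) (succ (succ (succ (succ zero))))))
type:
  Eq (Pi (m : Nat). Vec (Eq Nat (succ (succ (succ (succ zero)))) (succ (succ (succ (succ zero))))) zero) (\(ε : Nat). vnil (Eq Nat (succ (succ (succ (succ zero)))) (succ (succ (succ (succ zero)))))) (\(f : Nat). vnil (Eq Nat (succ (succ (succ (succ zero)))) (succ (succ (succ (succ zero))))))


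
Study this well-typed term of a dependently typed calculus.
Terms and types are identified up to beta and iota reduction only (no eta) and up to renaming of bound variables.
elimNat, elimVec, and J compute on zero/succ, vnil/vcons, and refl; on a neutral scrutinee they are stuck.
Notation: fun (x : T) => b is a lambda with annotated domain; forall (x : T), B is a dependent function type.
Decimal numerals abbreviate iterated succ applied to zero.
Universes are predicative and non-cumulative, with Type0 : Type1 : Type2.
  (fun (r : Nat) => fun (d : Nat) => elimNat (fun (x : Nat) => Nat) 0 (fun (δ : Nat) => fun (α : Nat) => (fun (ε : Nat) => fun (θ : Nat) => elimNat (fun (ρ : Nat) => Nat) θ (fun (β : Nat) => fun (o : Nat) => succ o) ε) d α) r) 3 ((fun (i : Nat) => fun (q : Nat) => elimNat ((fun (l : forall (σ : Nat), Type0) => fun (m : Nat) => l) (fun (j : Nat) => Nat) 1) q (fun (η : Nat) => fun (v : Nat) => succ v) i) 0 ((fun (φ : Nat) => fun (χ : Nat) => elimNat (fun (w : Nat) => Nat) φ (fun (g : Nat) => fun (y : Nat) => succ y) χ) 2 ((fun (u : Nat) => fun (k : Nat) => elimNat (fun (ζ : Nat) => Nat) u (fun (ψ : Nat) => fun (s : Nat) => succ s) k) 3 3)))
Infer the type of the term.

type:
  Nat


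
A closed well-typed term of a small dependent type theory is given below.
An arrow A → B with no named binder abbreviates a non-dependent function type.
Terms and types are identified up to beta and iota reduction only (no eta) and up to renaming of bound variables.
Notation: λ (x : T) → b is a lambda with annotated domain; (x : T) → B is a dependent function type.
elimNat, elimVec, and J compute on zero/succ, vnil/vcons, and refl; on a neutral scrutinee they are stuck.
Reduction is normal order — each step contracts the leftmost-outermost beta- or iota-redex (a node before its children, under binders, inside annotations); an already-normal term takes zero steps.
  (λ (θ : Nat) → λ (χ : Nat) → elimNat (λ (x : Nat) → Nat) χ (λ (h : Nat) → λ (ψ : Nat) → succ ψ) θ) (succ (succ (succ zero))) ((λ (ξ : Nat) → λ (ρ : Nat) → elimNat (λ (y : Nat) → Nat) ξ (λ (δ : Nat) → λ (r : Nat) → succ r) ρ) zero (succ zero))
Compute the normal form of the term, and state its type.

reduced normal form:
  succ (succ (succ (succ zero)))
type:
  Nat
observation: reduction starts at a beta-redex, and 18 normal-order steps reach the normal form.


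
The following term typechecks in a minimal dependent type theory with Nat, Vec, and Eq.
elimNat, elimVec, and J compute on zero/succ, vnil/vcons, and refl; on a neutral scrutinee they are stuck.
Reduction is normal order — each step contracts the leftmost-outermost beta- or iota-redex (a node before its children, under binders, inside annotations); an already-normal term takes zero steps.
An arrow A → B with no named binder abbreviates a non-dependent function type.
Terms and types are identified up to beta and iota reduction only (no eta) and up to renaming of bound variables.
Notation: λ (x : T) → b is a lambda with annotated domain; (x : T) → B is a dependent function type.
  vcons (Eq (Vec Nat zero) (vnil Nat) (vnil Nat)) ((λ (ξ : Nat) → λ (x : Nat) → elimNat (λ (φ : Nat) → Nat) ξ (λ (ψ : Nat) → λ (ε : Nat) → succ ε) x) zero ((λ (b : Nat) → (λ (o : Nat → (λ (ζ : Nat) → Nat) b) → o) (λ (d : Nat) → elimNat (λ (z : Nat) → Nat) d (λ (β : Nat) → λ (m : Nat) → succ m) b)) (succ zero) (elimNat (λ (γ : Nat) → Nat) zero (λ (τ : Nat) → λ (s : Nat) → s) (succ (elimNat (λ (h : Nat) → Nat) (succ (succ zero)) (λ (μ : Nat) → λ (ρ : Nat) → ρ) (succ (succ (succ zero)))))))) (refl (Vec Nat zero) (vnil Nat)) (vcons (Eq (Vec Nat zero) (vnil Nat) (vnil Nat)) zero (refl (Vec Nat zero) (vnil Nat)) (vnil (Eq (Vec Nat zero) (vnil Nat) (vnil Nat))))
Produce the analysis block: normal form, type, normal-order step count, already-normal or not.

resulting normal form:
  vcons (Eq (Vec Nat zero) (vnil Nat) (vnil Nat)) (succ zero) (refl (Vec Nat zero) (vnil Nat)) (vcons (Eq (Vec Nat zero) (vnil Nat) (vnil Nat)) zero (refl (Vec Nat zero) (vnil Nat)) (vnil (Eq (Vec Nat zero) (vnil Nat) (vnil Nat))))
type:
  Vec (Eq (Vec Nat zero) (vnil Nat) (vnil Nat)) (succ (succ zero))
normal-order step count: 33
already normal: no
first contracted redex: a beta-redex
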